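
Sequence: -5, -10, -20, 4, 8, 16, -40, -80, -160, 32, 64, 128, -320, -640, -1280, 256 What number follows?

The slot pattern repeats as AAABBB (period 6), so there are 2 interleaved tracks.
Stream A: -5, -10, -20, -40, -80, -160, -320, -640, -1280 (geometric with ratio 2).
Stream B: 4, 8, 16, 32, 64, 128, 256 (successive powers of 2).
Position 17 → stream B, term 8 = 512.

512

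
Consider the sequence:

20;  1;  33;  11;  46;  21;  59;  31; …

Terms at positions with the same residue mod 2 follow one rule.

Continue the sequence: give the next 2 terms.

Positions 1, 3, 5, … form one subsequence and positions 2, 4, 6, … form another.
Track A: 20, 33, 46, 59 — arithmetic with common difference +13.
Track B: 1, 11, 21, 31 — arithmetic, step +10.
The 9th slot belongs to track A; its 5th term is 72.
Position 10 → track B, term 5 = 41.

72, 41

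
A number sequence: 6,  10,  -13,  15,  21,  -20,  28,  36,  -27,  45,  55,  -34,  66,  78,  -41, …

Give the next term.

91

Positions follow the repeating pattern AAB; grouping by letter gives 2 tracks.
Track A: 6, 10, 15, 21, 28, 36, 45, 55, 66, 78. The triangular numbers T_3, T_4, ….
Track B: -13, -20, -27, -34, -41. Linear: a_n = -6 − 7·n.
The 16th slot belongs to track A; its 11th term is 91.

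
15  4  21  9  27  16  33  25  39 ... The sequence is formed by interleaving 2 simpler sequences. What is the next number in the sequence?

The terms cycle through 2 interleaved subsequences.
Track A: 15, 21, 27, 33, 39 — arithmetic with common difference +6.
Track B: 4, 9, 16, 25 — the squares 2², 3², 4², ….
Term 10 comes from track B (its 5th entry): 36.

36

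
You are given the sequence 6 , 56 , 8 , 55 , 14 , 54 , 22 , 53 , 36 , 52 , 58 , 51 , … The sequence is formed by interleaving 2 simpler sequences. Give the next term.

94

Odd-indexed and even-indexed terms follow separate rules.
Track A = 6, 8, 14, 22, 36, 58: a Fibonacci-like recurrence a_n = a_{n-1} + a_{n-2}.
Track B = 56, 55, 54, 53, 52, 51: linear: a_n = 57 − n.
The 13th slot belongs to track A; its 7th term is 94.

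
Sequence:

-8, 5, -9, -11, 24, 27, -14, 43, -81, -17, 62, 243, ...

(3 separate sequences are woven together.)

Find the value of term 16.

Read the sequence 3 terms at a time; column i is its own pattern.
Subsequence A: -8, -11, -14, -17 (linear: a_n = -5 − 3·n).
Subsequence B: 5, 24, 43, 62 (arithmetic with common difference +19).
Subsequence C: -9, 27, -81, 243 (a geometric progression (common ratio -3)).
Term 16 comes from subsequence A (its 6th entry): -23.

-23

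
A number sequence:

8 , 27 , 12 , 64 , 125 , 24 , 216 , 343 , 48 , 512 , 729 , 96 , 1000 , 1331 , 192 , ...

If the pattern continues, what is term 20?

3375

Reading positions in blocks of 3 reveals the pattern AAB — 2 tracks woven together.
Subsequence A: 8, 27, 64, 125, 216, 343, 512, 729, 1000, 1331 (perfect cubes starting at 2³).
Subsequence B: 12, 24, 48, 96, 192 (geometric, ×2 each step).
Position 20 → subsequence A, term 14 = 3375.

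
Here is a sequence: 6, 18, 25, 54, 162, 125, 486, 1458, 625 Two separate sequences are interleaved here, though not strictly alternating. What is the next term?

4374

The slot pattern repeats as AAB (period 3), so there are 2 interleaved tracks.
Stream A = 6, 18, 54, 162, 486, 1458: geometric with ratio 3.
Stream B = 25, 125, 625: powers 5^2, 5^3, 5^4, ….
Position 10 → stream A, term 7 = 4374.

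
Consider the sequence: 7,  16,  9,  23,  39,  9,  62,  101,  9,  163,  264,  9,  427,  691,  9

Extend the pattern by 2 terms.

1118, 1809

Positions follow the repeating pattern AAB; grouping by letter gives 2 tracks.
Track A: 7, 16, 23, 39, 62, 101, 163, 264, 427, 691 — Fibonacci-style (each term is the sum of the two before it).
Track B: 9, 9, 9, 9, 9 — always 9.
Position 16 falls in track A as its term 11, giving 1118.
The 17th slot belongs to track A; its 12th term is 1809.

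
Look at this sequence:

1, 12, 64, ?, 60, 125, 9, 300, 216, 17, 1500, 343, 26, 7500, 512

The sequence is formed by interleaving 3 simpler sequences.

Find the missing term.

Split by position mod 3 into 3 tracks.
Track A: 1, ?, 9, 17, 26 — each term equals the sum of the previous two.
Track B: 12, 60, 300, 1500, 7500 — geometric, ×5 each step.
Track C: 64, 125, 216, 343, 512 — consecutive cubes n³ from n = 4.
Track A's pattern makes the blank 8.

8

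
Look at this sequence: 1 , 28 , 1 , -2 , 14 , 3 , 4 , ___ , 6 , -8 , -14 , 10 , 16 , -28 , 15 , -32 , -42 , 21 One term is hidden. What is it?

The terms cycle through 3 interleaved subsequences.
Track A: 1, -2, 4, -8, 16, -32. Geometric, ×-2 each step.
Track B: 28, 14, ?, -14, -28, -42. Arithmetic with common difference −14.
Track C: 1, 3, 6, 10, 15, 21. Triangular numbers n(n+1)/2 for n = 1, 2, ….
Track B's pattern makes the blank 0.

0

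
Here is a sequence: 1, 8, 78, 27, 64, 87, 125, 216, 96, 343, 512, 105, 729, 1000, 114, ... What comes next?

1331

The slot pattern repeats as AAB (period 3), so there are 2 interleaved tracks.
Track A: 1, 8, 27, 64, 125, 216, 343, 512, 729, 1000 (consecutive cubes n³ from n = 1).
Track B: 78, 87, 96, 105, 114 (arithmetic with common difference +9).
The 16th slot belongs to track A; its 11th term is 1331.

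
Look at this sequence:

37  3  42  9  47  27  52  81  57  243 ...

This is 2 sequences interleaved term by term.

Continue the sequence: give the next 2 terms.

62, 729

Split by position mod 2 into 2 tracks.
Track A: 37, 42, 47, 52, 57 (arithmetic, step +5).
Track B: 3, 9, 27, 81, 243 (powers 3^1, 3^2, 3^3, …).
The 11th slot belongs to track A; its 6th term is 62.
The 12th slot belongs to track B; its 6th term is 729.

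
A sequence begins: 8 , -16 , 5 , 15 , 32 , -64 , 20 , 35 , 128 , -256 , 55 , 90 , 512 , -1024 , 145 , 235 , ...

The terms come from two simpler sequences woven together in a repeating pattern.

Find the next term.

2048

The slot pattern repeats as AABB (period 4), so there are 2 interleaved tracks.
Track A = 8, -16, 32, -64, 128, -256, 512, -1024: geometric, ×-2 each step.
Track B = 5, 15, 20, 35, 55, 90, 145, 235: each term equals the sum of the previous two.
The 17th slot belongs to track A; its 9th term is 2048.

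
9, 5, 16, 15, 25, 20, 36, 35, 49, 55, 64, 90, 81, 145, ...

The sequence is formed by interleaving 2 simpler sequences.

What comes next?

Split by position mod 2 into 2 tracks.
Stream A: 9, 16, 25, 36, 49, 64, 81 (consecutive squares n² from n = 3).
Stream B: 5, 15, 20, 35, 55, 90, 145 (Fibonacci-style (each term is the sum of the two before it)).
The 15th slot belongs to stream A; its 8th term is 100.

100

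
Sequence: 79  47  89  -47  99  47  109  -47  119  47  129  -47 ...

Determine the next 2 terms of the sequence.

The terms cycle through 2 interleaved subsequences.
Track A is 79, 89, 99, 109, 119, 129, which is arithmetic, step +10.
Track B is 47, -47, 47, -47, 47, -47, which is alternating ±47.
Position 13 falls in track A as its term 7, giving 139.
Position 14 → track B, term 7 = 47.

139, 47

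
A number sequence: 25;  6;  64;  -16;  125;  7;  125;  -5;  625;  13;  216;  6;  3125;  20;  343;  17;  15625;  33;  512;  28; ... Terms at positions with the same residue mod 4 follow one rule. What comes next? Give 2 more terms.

78125, 53

Split by position mod 4: positions 1, 5, 9, … form one track, and each other residue class forms its own.
Subsequence A = 25, 125, 625, 3125, 15625: powers of 5.
Subsequence B = 6, 7, 13, 20, 33: Fibonacci-style (each term is the sum of the two before it).
Subsequence C = 64, 125, 216, 343, 512: consecutive cubes n³ from n = 4.
Subsequence D = -16, -5, 6, 17, 28: arithmetic with common difference +11.
The 21st slot belongs to subsequence A; its 6th term is 78125.
The 22nd slot belongs to subsequence B; its 6th term is 53.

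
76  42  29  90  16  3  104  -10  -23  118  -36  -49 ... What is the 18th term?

Reading positions in blocks of 3 reveals the pattern ABB — 2 tracks woven together.
Track A: 76, 90, 104, 118 — arithmetic, step +14.
Track B: 42, 29, 16, 3, -10, -23, -36, -49 — linear: a_n = 55 − 13·n.
Term 18 comes from track B (its 12th entry): -101.

-101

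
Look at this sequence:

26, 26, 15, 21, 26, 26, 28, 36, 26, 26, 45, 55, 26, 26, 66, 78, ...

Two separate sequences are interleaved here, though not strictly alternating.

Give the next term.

26

Positions follow the repeating pattern AABB; grouping by letter gives 2 tracks.
Stream A: 26, 26, 26, 26, 26, 26, 26, 26 — always 26.
Stream B: 15, 21, 28, 36, 45, 55, 66, 78 — triangular numbers starting at T_5.
Term 17 comes from stream A (its 9th entry): 26.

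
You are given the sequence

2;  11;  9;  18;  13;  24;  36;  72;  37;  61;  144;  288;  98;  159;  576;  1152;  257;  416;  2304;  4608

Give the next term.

673

Reading positions in blocks of 4 reveals the pattern AABB — 2 tracks woven together.
Track A: 2, 11, 13, 24, 37, 61, 98, 159, 257, 416. Each term equals the sum of the previous two.
Track B: 9, 18, 36, 72, 144, 288, 576, 1152, 2304, 4608. Multiplying by 2 each time.
The 21st slot belongs to track A; its 11th term is 673.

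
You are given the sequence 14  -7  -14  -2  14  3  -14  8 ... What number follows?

14

The terms cycle through 2 interleaved subsequences.
Track A: 14, -14, 14, -14 — oscillating between 14 and -14.
Track B: -7, -2, 3, 8 — linear: a_n = -12 + 5·n.
Term 9 comes from track A (its 5th entry): 14.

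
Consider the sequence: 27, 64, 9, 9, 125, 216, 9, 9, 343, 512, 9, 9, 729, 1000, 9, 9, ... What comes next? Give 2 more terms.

1331, 1728

Reading positions in blocks of 4 reveals the pattern AABB — 2 tracks woven together.
Subsequence A is 27, 64, 125, 216, 343, 512, 729, 1000, which is perfect cubes starting at 3³.
Subsequence B is 9, 9, 9, 9, 9, 9, 9, 9, which is the constant sequence 9.
Position 17 → subsequence A, term 9 = 1331.
Term 18 comes from subsequence A (its 10th entry): 1728.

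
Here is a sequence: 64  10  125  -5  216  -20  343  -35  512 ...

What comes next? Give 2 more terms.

-50, 729

Split by position mod 2 into 2 tracks.
Subsequence A: 64, 125, 216, 343, 512 — perfect cubes starting at 4³.
Subsequence B: 10, -5, -20, -35 — arithmetic, step −15.
Term 10 comes from subsequence B (its 5th entry): -50.
Term 11 comes from subsequence A (its 6th entry): 729.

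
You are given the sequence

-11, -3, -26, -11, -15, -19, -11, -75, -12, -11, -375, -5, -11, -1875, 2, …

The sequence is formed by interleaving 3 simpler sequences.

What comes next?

-11

Split by position mod 3 into 3 tracks.
Track A: -11, -11, -11, -11, -11. The constant sequence -11.
Track B: -3, -15, -75, -375, -1875. Geometric, ×5 each step.
Track C: -26, -19, -12, -5, 2. Arithmetic with common difference +7.
Position 16 falls in track A as its term 6, giving -11.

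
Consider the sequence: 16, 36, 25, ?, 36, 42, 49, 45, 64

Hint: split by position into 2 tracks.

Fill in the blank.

39

Split by position mod 2 into 2 tracks.
Track A: 16, 25, 36, 49, 64 — consecutive squares n² from n = 4.
Track B: 36, ?, 42, 45 — arithmetic with common difference +3.
The gap is track B's term 2; the rule gives 39.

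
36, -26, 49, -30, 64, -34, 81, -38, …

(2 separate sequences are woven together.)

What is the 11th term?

121

Positions 1, 3, 5, … form one subsequence and positions 2, 4, 6, … form another.
Track A: 36, 49, 64, 81. Perfect squares starting at 6².
Track B: -26, -30, -34, -38. Arithmetic, step −4.
Position 11 falls in track A as its term 6, giving 121.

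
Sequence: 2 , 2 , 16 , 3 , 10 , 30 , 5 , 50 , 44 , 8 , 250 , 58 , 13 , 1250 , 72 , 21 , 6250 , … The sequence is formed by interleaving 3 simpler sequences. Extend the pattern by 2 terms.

86, 34

Split by position mod 3: positions 1, 4, 7, … form one track, and each other residue class forms its own.
Track A: 2, 3, 5, 8, 13, 21. Each term equals the sum of the previous two.
Track B: 2, 10, 50, 250, 1250, 6250. Geometric with ratio 5.
Track C: 16, 30, 44, 58, 72. Arithmetic, step +14.
The 18th slot belongs to track C; its 6th term is 86.
Position 19 falls in track A as its term 7, giving 34.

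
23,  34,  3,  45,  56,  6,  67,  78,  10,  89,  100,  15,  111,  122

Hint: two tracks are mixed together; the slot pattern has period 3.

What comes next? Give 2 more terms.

21, 133

Positions follow the repeating pattern AAB; grouping by letter gives 2 tracks.
Stream A: 23, 34, 45, 56, 67, 78, 89, 100, 111, 122. Arithmetic with common difference +11.
Stream B: 3, 6, 10, 15. The triangular numbers T_2, T_3, ….
Position 15 → stream B, term 5 = 21.
The 16th slot belongs to stream A; its 11th term is 133.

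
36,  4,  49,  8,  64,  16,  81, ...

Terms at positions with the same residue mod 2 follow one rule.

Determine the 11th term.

Split by position mod 2 into 2 tracks.
Subsequence A = 36, 49, 64, 81: the squares 6², 7², 8², ….
Subsequence B = 4, 8, 16: powers 2^2, 2^3, 2^4, ….
Position 11 falls in subsequence A as its term 6, giving 121.

121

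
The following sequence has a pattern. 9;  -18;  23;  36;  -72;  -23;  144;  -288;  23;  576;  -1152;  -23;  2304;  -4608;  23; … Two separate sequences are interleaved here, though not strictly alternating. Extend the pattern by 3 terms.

9216, -18432, -23

The slot pattern repeats as AAB (period 3), so there are 2 interleaved tracks.
Stream A: 9, -18, 36, -72, 144, -288, 576, -1152, 2304, -4608. Geometric with ratio -2.
Stream B: 23, -23, 23, -23, 23. The oscillation 23·(−1)^(n+1).
Term 16 comes from stream A (its 11th entry): 9216.
Position 17 falls in stream A as its term 12, giving -18432.
Term 18 comes from stream B (its 6th entry): -23.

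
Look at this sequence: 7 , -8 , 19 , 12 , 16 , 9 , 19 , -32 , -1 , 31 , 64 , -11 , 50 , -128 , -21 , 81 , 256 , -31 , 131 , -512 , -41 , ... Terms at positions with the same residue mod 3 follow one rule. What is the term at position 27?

Taking every 3rd term gives 3 separate tracks.
Track A: 7, 12, 19, 31, 50, 81, 131 (each term equals the sum of the previous two).
Track B: -8, 16, -32, 64, -128, 256, -512 (geometric, ×-2 each step).
Track C: 19, 9, -1, -11, -21, -31, -41 (arithmetic, step −10).
Position 27 falls in track C as its term 9, giving -61.

-61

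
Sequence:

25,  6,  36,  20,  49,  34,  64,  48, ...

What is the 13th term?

Positions 1, 3, 5, … form one subsequence and positions 2, 4, 6, … form another.
Track A: 25, 36, 49, 64. Perfect squares starting at 5².
Track B: 6, 20, 34, 48. Arithmetic with common difference +14.
Term 13 comes from track A (its 7th entry): 121.

121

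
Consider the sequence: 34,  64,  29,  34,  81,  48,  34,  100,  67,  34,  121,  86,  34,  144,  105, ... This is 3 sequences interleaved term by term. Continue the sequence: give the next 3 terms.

Split by position mod 3 into 3 tracks.
Stream A: 34, 34, 34, 34, 34. The constant sequence 34.
Stream B: 64, 81, 100, 121, 144. Perfect squares starting at 8².
Stream C: 29, 48, 67, 86, 105. Adding 19 each time.
Position 16 → stream A, term 6 = 34.
Position 17 falls in stream B as its term 6, giving 169.
Position 18 → stream C, term 6 = 124.

34, 169, 124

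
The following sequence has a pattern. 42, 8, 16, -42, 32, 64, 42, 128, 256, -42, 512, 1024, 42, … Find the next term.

2048

The slot pattern repeats as ABB (period 3), so there are 2 interleaved tracks.
Track A is 42, -42, 42, -42, 42, which is alternating ±42.
Track B is 8, 16, 32, 64, 128, 256, 512, 1024, which is successive powers of 2.
Term 14 comes from track B (its 9th entry): 2048.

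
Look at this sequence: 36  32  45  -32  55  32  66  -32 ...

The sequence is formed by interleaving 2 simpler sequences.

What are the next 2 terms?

78, 32

Taking every 2nd term gives 2 separate tracks.
Stream A is 36, 45, 55, 66, which is triangular numbers starting at T_8.
Stream B is 32, -32, 32, -32, which is alternating ±32.
The 9th slot belongs to stream A; its 5th term is 78.
Term 10 comes from stream B (its 5th entry): 32.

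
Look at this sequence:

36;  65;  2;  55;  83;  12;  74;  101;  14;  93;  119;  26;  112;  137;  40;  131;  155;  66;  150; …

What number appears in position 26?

The terms cycle through 3 interleaved subsequences.
Stream A: 36, 55, 74, 93, 112, 131, 150. Arithmetic with common difference +19.
Stream B: 65, 83, 101, 119, 137, 155. Arithmetic, step +18.
Stream C: 2, 12, 14, 26, 40, 66. A Fibonacci-like recurrence a_n = a_{n-1} + a_{n-2}.
The 26th slot belongs to stream B; its 9th term is 209.

209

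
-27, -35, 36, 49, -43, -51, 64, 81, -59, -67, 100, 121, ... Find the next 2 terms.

-75, -83

The slot pattern repeats as AABB (period 4), so there are 2 interleaved tracks.
Subsequence A = -27, -35, -43, -51, -59, -67: linear: a_n = -19 − 8·n.
Subsequence B = 36, 49, 64, 81, 100, 121: perfect squares starting at 6².
Term 13 comes from subsequence A (its 7th entry): -75.
Position 14 falls in subsequence A as its term 8, giving -83.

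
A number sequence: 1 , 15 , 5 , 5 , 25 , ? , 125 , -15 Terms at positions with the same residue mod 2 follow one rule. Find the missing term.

Odd-indexed and even-indexed terms follow separate rules.
Track A: 1, 5, 25, 125. Successive powers of 5.
Track B: 15, 5, ?, -15. Arithmetic with common difference −10.
Filling track B at index 3 by its rule yields -5.

-5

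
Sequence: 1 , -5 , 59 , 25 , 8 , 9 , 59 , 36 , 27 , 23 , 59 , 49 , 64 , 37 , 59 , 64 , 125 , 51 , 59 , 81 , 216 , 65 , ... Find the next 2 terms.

Read the sequence 4 terms at a time; column i is its own pattern.
Track A: 1, 8, 27, 64, 125, 216 — consecutive cubes n³ from n = 1.
Track B: -5, 9, 23, 37, 51, 65 — linear: a_n = -19 + 14·n.
Track C: 59, 59, 59, 59, 59 — always 59.
Track D: 25, 36, 49, 64, 81 — perfect squares starting at 5².
The 23rd slot belongs to track C; its 6th term is 59.
The 24th slot belongs to track D; its 6th term is 100.

59, 100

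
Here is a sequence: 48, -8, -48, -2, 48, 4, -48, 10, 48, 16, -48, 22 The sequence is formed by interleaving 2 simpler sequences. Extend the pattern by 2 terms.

Split by position mod 2 into 2 tracks.
Subsequence A = 48, -48, 48, -48, 48, -48: oscillating between 48 and -48.
Subsequence B = -8, -2, 4, 10, 16, 22: arithmetic with common difference +6.
Position 13 falls in subsequence A as its term 7, giving 48.
The 14th slot belongs to subsequence B; its 7th term is 28.

48, 28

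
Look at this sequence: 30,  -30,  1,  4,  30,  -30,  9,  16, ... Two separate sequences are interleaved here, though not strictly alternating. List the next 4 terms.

The slot pattern repeats as AABB (period 4), so there are 2 interleaved tracks.
Subsequence A: 30, -30, 30, -30 (the oscillation 30·(−1)^(n+1)).
Subsequence B: 1, 4, 9, 16 (perfect squares starting at 1²).
Position 9 → subsequence A, term 5 = 30.
Position 10 falls in subsequence A as its term 6, giving -30.
The 11th slot belongs to subsequence B; its 5th term is 25.
Position 12 falls in subsequence B as its term 6, giving 36.

30, -30, 25, 36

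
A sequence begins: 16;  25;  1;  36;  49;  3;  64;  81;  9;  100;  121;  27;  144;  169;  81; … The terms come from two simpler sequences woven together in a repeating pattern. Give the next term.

196

Reading positions in blocks of 3 reveals the pattern AAB — 2 tracks woven together.
Track A: 16, 25, 36, 49, 64, 81, 100, 121, 144, 169. Perfect squares starting at 4².
Track B: 1, 3, 9, 27, 81. Powers of 3.
Position 16 → track A, term 11 = 196.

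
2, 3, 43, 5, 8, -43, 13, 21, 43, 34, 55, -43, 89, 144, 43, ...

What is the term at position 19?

610

Positions follow the repeating pattern AAB; grouping by letter gives 2 tracks.
Subsequence A: 2, 3, 5, 8, 13, 21, 34, 55, 89, 144 — a Fibonacci-like recurrence a_n = a_{n-1} + a_{n-2}.
Subsequence B: 43, -43, 43, -43, 43 — the oscillation 43·(−1)^(n+1).
Position 19 → subsequence A, term 13 = 610.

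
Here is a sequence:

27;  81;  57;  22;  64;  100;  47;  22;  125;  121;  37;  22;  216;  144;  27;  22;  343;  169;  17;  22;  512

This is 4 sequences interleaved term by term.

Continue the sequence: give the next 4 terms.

196, 7, 22, 729

Split by position mod 4: positions 1, 5, 9, … form one track, and each other residue class forms its own.
Stream A is 27, 64, 125, 216, 343, 512, which is the cubes 3³, 4³, 5³, ….
Stream B is 81, 100, 121, 144, 169, which is perfect squares starting at 9².
Stream C is 57, 47, 37, 27, 17, which is subtracting 10 each time.
Stream D is 22, 22, 22, 22, 22, which is constant 22.
The 22nd slot belongs to stream B; its 6th term is 196.
The 23rd slot belongs to stream C; its 6th term is 7.
The 24th slot belongs to stream D; its 6th term is 22.
Term 25 comes from stream A (its 7th entry): 729.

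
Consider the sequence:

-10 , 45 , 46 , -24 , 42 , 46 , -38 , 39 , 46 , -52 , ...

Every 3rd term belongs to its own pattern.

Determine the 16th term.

-80

Read the sequence 3 terms at a time; column i is its own pattern.
Stream A is -10, -24, -38, -52, which is arithmetic with common difference −14.
Stream B is 45, 42, 39, which is arithmetic, step −3.
Stream C is 46, 46, 46, which is always 46.
Position 16 → stream A, term 6 = -80.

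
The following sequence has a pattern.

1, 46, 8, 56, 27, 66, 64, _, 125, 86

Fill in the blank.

Positions 1, 3, 5, … form one subsequence and positions 2, 4, 6, … form another.
Subsequence A: 1, 8, 27, 64, 125. Perfect cubes starting at 1³.
Subsequence B: 46, 56, 66, ?, 86. Adding 10 each time.
Filling subsequence B at index 4 by its rule yields 76.

76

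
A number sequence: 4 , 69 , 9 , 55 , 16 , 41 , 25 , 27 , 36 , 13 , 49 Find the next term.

-1

The terms cycle through 2 interleaved subsequences.
Subsequence A: 4, 9, 16, 25, 36, 49 (consecutive squares n² from n = 2).
Subsequence B: 69, 55, 41, 27, 13 (arithmetic with common difference −14).
The 12th slot belongs to subsequence B; its 6th term is -1.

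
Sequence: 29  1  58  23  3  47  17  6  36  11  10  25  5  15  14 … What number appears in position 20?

28

Split by position mod 3: positions 1, 4, 7, … form one track, and each other residue class forms its own.
Subsequence A = 29, 23, 17, 11, 5: subtracting 6 each time.
Subsequence B = 1, 3, 6, 10, 15: the triangular numbers T_1, T_2, ….
Subsequence C = 58, 47, 36, 25, 14: arithmetic, step −11.
Position 20 falls in subsequence B as its term 7, giving 28.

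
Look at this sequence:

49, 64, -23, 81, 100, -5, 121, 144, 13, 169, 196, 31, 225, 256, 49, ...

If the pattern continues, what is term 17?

Reading positions in blocks of 3 reveals the pattern AAB — 2 tracks woven together.
Subsequence A: 49, 64, 81, 100, 121, 144, 169, 196, 225, 256 (the squares 7², 8², 9², …).
Subsequence B: -23, -5, 13, 31, 49 (linear: a_n = -41 + 18·n).
The 17th slot belongs to subsequence A; its 12th term is 324.

324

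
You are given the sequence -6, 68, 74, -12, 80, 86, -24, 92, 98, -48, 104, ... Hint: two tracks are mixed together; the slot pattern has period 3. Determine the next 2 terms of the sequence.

110, -96

The slot pattern repeats as ABB (period 3), so there are 2 interleaved tracks.
Stream A = -6, -12, -24, -48: geometric, ×2 each step.
Stream B = 68, 74, 80, 86, 92, 98, 104: adding 6 each time.
Position 12 falls in stream B as its term 8, giving 110.
Position 13 falls in stream A as its term 5, giving -96.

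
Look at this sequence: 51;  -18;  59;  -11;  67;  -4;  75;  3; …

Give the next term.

83

The terms cycle through 2 interleaved subsequences.
Subsequence A = 51, 59, 67, 75: arithmetic, step +8.
Subsequence B = -18, -11, -4, 3: arithmetic, step +7.
Position 9 → subsequence A, term 5 = 83.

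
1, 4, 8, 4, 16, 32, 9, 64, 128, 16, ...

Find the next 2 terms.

256, 512

The slot pattern repeats as ABB (period 3), so there are 2 interleaved tracks.
Stream A: 1, 4, 9, 16 — consecutive squares n² from n = 1.
Stream B: 4, 8, 16, 32, 64, 128 — powers 2^2, 2^3, 2^4, ….
Term 11 comes from stream B (its 7th entry): 256.
The 12th slot belongs to stream B; its 8th term is 512.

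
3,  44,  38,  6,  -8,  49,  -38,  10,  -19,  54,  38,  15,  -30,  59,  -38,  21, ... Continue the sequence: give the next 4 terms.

-41, 64, 38, 28

Split by position mod 4 into 4 tracks.
Track A: 3, -8, -19, -30. Subtracting 11 each time.
Track B: 44, 49, 54, 59. Adding 5 each time.
Track C: 38, -38, 38, -38. The oscillation 38·(−1)^(n+1).
Track D: 6, 10, 15, 21. Triangular numbers n(n+1)/2 for n = 3, 4, ….
The 17th slot belongs to track A; its 5th term is -41.
Position 18 falls in track B as its term 5, giving 64.
The 19th slot belongs to track C; its 5th term is 38.
The 20th slot belongs to track D; its 5th term is 28.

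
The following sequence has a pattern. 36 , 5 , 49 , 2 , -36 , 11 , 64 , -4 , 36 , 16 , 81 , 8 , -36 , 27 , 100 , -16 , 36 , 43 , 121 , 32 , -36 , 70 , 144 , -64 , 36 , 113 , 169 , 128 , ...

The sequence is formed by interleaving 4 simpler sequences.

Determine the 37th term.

-36

Read the sequence 4 terms at a time; column i is its own pattern.
Track A = 36, -36, 36, -36, 36, -36, 36: alternating ±36.
Track B = 5, 11, 16, 27, 43, 70, 113: Fibonacci-style (each term is the sum of the two before it).
Track C = 49, 64, 81, 100, 121, 144, 169: consecutive squares n² from n = 7.
Track D = 2, -4, 8, -16, 32, -64, 128: geometric, ×-2 each step.
Position 37 → track A, term 10 = -36.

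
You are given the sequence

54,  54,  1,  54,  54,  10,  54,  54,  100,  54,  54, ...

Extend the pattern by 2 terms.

1000, 54

Positions follow the repeating pattern AAB; grouping by letter gives 2 tracks.
Subsequence A = 54, 54, 54, 54, 54, 54, 54, 54: constant 54.
Subsequence B = 1, 10, 100: powers of 10.
Position 12 falls in subsequence B as its term 4, giving 1000.
Term 13 comes from subsequence A (its 9th entry): 54.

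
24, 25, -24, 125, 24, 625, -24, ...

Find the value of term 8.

3125

Split by position mod 2 into 2 tracks.
Track A: 24, -24, 24, -24 — alternating ±24.
Track B: 25, 125, 625 — successive powers of 5.
Position 8 → track B, term 4 = 3125.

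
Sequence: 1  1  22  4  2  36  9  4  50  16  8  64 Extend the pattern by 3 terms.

25, 16, 78

Read the sequence 3 terms at a time; column i is its own pattern.
Track A is 1, 4, 9, 16, which is perfect squares starting at 1².
Track B is 1, 2, 4, 8, which is powers 2^0, 2^1, 2^2, ….
Track C is 22, 36, 50, 64, which is arithmetic, step +14.
The 13th slot belongs to track A; its 5th term is 25.
Position 14 falls in track B as its term 5, giving 16.
Position 15 falls in track C as its term 5, giving 78.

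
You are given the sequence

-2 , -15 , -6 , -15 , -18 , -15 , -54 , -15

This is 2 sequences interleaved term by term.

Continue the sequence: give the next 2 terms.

The terms cycle through 2 interleaved subsequences.
Stream A: -2, -6, -18, -54 — multiplying by 3 each time.
Stream B: -15, -15, -15, -15 — always -15.
Term 9 comes from stream A (its 5th entry): -162.
Position 10 → stream B, term 5 = -15.

-162, -15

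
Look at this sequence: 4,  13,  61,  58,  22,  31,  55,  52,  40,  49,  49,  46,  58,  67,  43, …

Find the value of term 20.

34

Positions follow the repeating pattern AABB; grouping by letter gives 2 tracks.
Track A is 4, 13, 22, 31, 40, 49, 58, 67, which is arithmetic, step +9.
Track B is 61, 58, 55, 52, 49, 46, 43, which is linear: a_n = 64 − 3·n.
Position 20 falls in track B as its term 10, giving 34.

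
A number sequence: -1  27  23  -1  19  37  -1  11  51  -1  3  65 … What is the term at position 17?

-13

Taking every 3rd term gives 3 separate tracks.
Stream A = -1, -1, -1, -1: the constant sequence -1.
Stream B = 27, 19, 11, 3: arithmetic with common difference −8.
Stream C = 23, 37, 51, 65: linear: a_n = 9 + 14·n.
Position 17 → stream B, term 6 = -13.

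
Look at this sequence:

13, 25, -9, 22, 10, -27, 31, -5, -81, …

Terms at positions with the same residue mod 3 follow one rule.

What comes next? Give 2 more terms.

40, -20

The terms cycle through 3 interleaved subsequences.
Track A: 13, 22, 31 (adding 9 each time).
Track B: 25, 10, -5 (subtracting 15 each time).
Track C: -9, -27, -81 (a geometric progression (common ratio 3)).
Term 10 comes from track A (its 4th entry): 40.
The 11th slot belongs to track B; its 4th term is -20.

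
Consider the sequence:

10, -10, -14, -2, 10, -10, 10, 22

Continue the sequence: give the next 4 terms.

10, -10, 34, 46

Positions follow the repeating pattern AABB; grouping by letter gives 2 tracks.
Track A: 10, -10, 10, -10 — the oscillation 10·(−1)^(n+1).
Track B: -14, -2, 10, 22 — linear: a_n = -26 + 12·n.
Position 9 → track A, term 5 = 10.
Term 10 comes from track A (its 6th entry): -10.
The 11th slot belongs to track B; its 5th term is 34.
Term 12 comes from track B (its 6th entry): 46.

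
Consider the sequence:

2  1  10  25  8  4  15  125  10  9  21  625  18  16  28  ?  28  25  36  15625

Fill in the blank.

Read the sequence 4 terms at a time; column i is its own pattern.
Stream A = 2, 8, 10, 18, 28: each term equals the sum of the previous two.
Stream B = 1, 4, 9, 16, 25: the squares 1², 2², 3², ….
Stream C = 10, 15, 21, 28, 36: triangular numbers n(n+1)/2 for n = 4, 5, ….
Stream D = 25, 125, 625, ?, 15625: powers 5^2, 5^3, 5^4, ….
So the missing entry in stream D is 3125.

3125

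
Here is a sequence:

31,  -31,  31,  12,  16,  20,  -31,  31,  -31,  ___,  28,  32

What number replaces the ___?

24

Reading positions in blocks of 6 reveals the pattern AAABBB — 2 tracks woven together.
Subsequence A is 31, -31, 31, -31, 31, -31, which is oscillating between 31 and -31.
Subsequence B is 12, 16, 20, ?, 28, 32, which is linear: a_n = 8 + 4·n.
Filling subsequence B at index 4 by its rule yields 24.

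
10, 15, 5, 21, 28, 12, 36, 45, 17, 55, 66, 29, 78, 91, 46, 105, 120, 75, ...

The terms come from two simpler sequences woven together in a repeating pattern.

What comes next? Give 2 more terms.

Reading positions in blocks of 3 reveals the pattern AAB — 2 tracks woven together.
Subsequence A = 10, 15, 21, 28, 36, 45, 55, 66, 78, 91, 105, 120: the triangular numbers T_4, T_5, ….
Subsequence B = 5, 12, 17, 29, 46, 75: each term equals the sum of the previous two.
Term 19 comes from subsequence A (its 13th entry): 136.
Position 20 → subsequence A, term 14 = 153.

136, 153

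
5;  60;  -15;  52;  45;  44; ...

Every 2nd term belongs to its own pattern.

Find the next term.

Split by position mod 2 into 2 tracks.
Track A: 5, -15, 45 (geometric with ratio -3).
Track B: 60, 52, 44 (linear: a_n = 68 − 8·n).
The 7th slot belongs to track A; its 4th term is -135.

-135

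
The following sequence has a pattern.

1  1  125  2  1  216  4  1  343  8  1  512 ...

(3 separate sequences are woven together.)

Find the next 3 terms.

16, 1, 729

Split by position mod 3 into 3 tracks.
Stream A: 1, 2, 4, 8. A geometric progression (common ratio 2).
Stream B: 1, 1, 1, 1. Constant 1.
Stream C: 125, 216, 343, 512. Perfect cubes starting at 5³.
Term 13 comes from stream A (its 5th entry): 16.
Term 14 comes from stream B (its 5th entry): 1.
Term 15 comes from stream C (its 5th entry): 729.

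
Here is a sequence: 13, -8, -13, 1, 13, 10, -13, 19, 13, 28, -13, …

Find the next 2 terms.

37, 13

Odd-indexed and even-indexed terms follow separate rules.
Track A = 13, -13, 13, -13, 13, -13: oscillating between 13 and -13.
Track B = -8, 1, 10, 19, 28: linear: a_n = -17 + 9·n.
Position 12 → track B, term 6 = 37.
Term 13 comes from track A (its 7th entry): 13.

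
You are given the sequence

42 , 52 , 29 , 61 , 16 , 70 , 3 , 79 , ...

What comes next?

Split by position mod 2 into 2 tracks.
Subsequence A: 42, 29, 16, 3 — linear: a_n = 55 − 13·n.
Subsequence B: 52, 61, 70, 79 — arithmetic with common difference +9.
Term 9 comes from subsequence A (its 5th entry): -10.

-10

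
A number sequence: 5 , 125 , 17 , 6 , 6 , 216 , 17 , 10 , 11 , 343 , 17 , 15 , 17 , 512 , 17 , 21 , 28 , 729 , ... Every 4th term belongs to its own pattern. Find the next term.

Taking every 4th term gives 4 separate tracks.
Track A = 5, 6, 11, 17, 28: each term equals the sum of the previous two.
Track B = 125, 216, 343, 512, 729: perfect cubes starting at 5³.
Track C = 17, 17, 17, 17: always 17.
Track D = 6, 10, 15, 21: the triangular numbers T_3, T_4, ….
The 19th slot belongs to track C; its 5th term is 17.

17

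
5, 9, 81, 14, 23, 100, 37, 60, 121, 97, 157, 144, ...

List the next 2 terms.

254, 411

The slot pattern repeats as AAB (period 3), so there are 2 interleaved tracks.
Track A = 5, 9, 14, 23, 37, 60, 97, 157: a Fibonacci-like recurrence a_n = a_{n-1} + a_{n-2}.
Track B = 81, 100, 121, 144: the squares 9², 10², 11², ….
Position 13 → track A, term 9 = 254.
Position 14 → track A, term 10 = 411.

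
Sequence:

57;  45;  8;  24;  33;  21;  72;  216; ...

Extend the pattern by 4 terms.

Positions follow the repeating pattern AABB; grouping by letter gives 2 tracks.
Track A is 57, 45, 33, 21, which is arithmetic, step −12.
Track B is 8, 24, 72, 216, which is geometric with ratio 3.
Position 9 → track A, term 5 = 9.
Position 10 falls in track A as its term 6, giving -3.
Position 11 falls in track B as its term 5, giving 648.
Position 12 → track B, term 6 = 1944.

9, -3, 648, 1944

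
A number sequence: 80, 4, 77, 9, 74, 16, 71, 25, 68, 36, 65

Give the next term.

Split by position mod 2 into 2 tracks.
Subsequence A is 80, 77, 74, 71, 68, 65, which is linear: a_n = 83 − 3·n.
Subsequence B is 4, 9, 16, 25, 36, which is the squares 2², 3², 4², ….
Position 12 → subsequence B, term 6 = 49.

49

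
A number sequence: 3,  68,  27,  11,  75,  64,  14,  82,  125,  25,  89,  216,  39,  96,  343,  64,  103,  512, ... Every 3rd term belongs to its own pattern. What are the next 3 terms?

Taking every 3rd term gives 3 separate tracks.
Track A: 3, 11, 14, 25, 39, 64 — Fibonacci-style (each term is the sum of the two before it).
Track B: 68, 75, 82, 89, 96, 103 — linear: a_n = 61 + 7·n.
Track C: 27, 64, 125, 216, 343, 512 — perfect cubes starting at 3³.
The 19th slot belongs to track A; its 7th term is 103.
Position 20 → track B, term 7 = 110.
Position 21 → track C, term 7 = 729.

103, 110, 729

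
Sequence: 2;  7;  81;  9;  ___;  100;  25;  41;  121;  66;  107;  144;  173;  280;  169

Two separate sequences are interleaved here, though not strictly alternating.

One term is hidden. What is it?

Positions follow the repeating pattern AAB; grouping by letter gives 2 tracks.
Subsequence A is 2, 7, 9, ?, 25, 41, 66, 107, 173, 280, which is each term equals the sum of the previous two.
Subsequence B is 81, 100, 121, 144, 169, which is the squares 9², 10², 11², ….
The gap is subsequence A's term 4; the rule gives 16.

16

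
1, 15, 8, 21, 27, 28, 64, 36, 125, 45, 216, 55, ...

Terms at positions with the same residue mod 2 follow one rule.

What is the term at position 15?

512

Taking every 2nd term gives 2 separate tracks.
Stream A = 1, 8, 27, 64, 125, 216: the cubes 1³, 2³, 3³, ….
Stream B = 15, 21, 28, 36, 45, 55: triangular numbers starting at T_5.
The 15th slot belongs to stream A; its 8th term is 512.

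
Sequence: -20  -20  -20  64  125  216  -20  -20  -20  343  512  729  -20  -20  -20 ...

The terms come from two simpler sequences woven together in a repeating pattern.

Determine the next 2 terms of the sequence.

Positions follow the repeating pattern AAABBB; grouping by letter gives 2 tracks.
Track A: -20, -20, -20, -20, -20, -20, -20, -20, -20 (constant -20).
Track B: 64, 125, 216, 343, 512, 729 (the cubes 4³, 5³, 6³, …).
Term 16 comes from track B (its 7th entry): 1000.
Position 17 → track B, term 8 = 1331.

1000, 1331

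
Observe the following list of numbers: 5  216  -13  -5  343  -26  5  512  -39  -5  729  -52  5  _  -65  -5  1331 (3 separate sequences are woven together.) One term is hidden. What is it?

Split by position mod 3: positions 1, 4, 7, … form one track, and each other residue class forms its own.
Track A: 5, -5, 5, -5, 5, -5. Alternating ±5.
Track B: 216, 343, 512, 729, ?, 1331. Perfect cubes starting at 6³.
Track C: -13, -26, -39, -52, -65. Arithmetic with common difference −13.
Filling track B at index 5 by its rule yields 1000.

1000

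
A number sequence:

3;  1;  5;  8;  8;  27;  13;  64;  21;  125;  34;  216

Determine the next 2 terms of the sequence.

55, 343

Split by position mod 2 into 2 tracks.
Stream A: 3, 5, 8, 13, 21, 34 — Fibonacci-style (each term is the sum of the two before it).
Stream B: 1, 8, 27, 64, 125, 216 — the cubes 1³, 2³, 3³, ….
Term 13 comes from stream A (its 7th entry): 55.
Position 14 falls in stream B as its term 7, giving 343.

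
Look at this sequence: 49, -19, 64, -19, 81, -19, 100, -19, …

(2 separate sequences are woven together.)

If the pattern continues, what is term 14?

Positions 1, 3, 5, … form one subsequence and positions 2, 4, 6, … form another.
Track A: 49, 64, 81, 100 — the squares 7², 8², 9², ….
Track B: -19, -19, -19, -19 — the constant sequence -19.
The 14th slot belongs to track B; its 7th term is -19.

-19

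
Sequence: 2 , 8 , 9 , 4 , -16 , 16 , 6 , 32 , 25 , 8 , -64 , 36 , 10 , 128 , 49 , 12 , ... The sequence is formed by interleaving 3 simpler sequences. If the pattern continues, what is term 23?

Split by position mod 3: positions 1, 4, 7, … form one track, and each other residue class forms its own.
Track A: 2, 4, 6, 8, 10, 12 (arithmetic, step +2).
Track B: 8, -16, 32, -64, 128 (multiplying by -2 each time).
Track C: 9, 16, 25, 36, 49 (perfect squares starting at 3²).
Position 23 → track B, term 8 = -1024.

-1024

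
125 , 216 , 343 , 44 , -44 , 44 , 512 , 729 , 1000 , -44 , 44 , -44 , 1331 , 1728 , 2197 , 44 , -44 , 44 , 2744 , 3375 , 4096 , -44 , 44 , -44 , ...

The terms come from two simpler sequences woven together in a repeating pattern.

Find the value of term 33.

10648

Positions follow the repeating pattern AAABBB; grouping by letter gives 2 tracks.
Track A = 125, 216, 343, 512, 729, 1000, 1331, 1728, 2197, 2744, 3375, 4096: consecutive cubes n³ from n = 5.
Track B = 44, -44, 44, -44, 44, -44, 44, -44, 44, -44, 44, -44: alternating ±44.
Position 33 → track A, term 18 = 10648.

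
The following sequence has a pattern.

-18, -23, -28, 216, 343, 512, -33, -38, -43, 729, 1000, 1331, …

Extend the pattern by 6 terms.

Reading positions in blocks of 6 reveals the pattern AAABBB — 2 tracks woven together.
Stream A: -18, -23, -28, -33, -38, -43 (subtracting 5 each time).
Stream B: 216, 343, 512, 729, 1000, 1331 (consecutive cubes n³ from n = 6).
Position 13 → stream A, term 7 = -48.
Position 14 falls in stream A as its term 8, giving -53.
Position 15 falls in stream A as its term 9, giving -58.
Position 16 falls in stream B as its term 7, giving 1728.
Position 17 → stream B, term 8 = 2197.
Position 18 → stream B, term 9 = 2744.

-48, -53, -58, 1728, 2197, 2744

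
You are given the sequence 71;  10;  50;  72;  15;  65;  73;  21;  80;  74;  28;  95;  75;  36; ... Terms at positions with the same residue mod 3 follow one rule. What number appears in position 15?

110

Split by position mod 3: positions 1, 4, 7, … form one track, and each other residue class forms its own.
Track A: 71, 72, 73, 74, 75. Linear: a_n = 70 + n.
Track B: 10, 15, 21, 28, 36. Triangular numbers starting at T_4.
Track C: 50, 65, 80, 95. Linear: a_n = 35 + 15·n.
The 15th slot belongs to track C; its 5th term is 110.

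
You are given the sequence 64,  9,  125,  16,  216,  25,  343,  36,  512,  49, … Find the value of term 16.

100

Positions 1, 3, 5, … form one subsequence and positions 2, 4, 6, … form another.
Track A = 64, 125, 216, 343, 512: the cubes 4³, 5³, 6³, ….
Track B = 9, 16, 25, 36, 49: consecutive squares n² from n = 3.
Term 16 comes from track B (its 8th entry): 100.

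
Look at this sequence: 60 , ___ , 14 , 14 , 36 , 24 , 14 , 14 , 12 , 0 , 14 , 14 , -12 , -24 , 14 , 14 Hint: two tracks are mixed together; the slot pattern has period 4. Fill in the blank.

48

The slot pattern repeats as AABB (period 4), so there are 2 interleaved tracks.
Subsequence A: 60, ?, 36, 24, 12, 0, -12, -24 — linear: a_n = 72 − 12·n.
Subsequence B: 14, 14, 14, 14, 14, 14, 14, 14 — constant 14.
The gap is subsequence A's term 2; the rule gives 48.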